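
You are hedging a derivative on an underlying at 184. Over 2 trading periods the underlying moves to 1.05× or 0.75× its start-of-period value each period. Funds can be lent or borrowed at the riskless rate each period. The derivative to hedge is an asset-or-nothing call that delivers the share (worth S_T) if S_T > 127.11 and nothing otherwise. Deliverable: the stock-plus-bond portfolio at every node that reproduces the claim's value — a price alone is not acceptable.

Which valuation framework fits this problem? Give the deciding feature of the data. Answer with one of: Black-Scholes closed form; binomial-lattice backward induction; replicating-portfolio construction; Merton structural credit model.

framework: replicating-portfolio construction

Key observation: the deliverable is the dynamic trading strategy on the 2-step tree (spot 184, moves 1.05 and 0.75), so the valuation must go through the node-by-node replicating-portfolio solve.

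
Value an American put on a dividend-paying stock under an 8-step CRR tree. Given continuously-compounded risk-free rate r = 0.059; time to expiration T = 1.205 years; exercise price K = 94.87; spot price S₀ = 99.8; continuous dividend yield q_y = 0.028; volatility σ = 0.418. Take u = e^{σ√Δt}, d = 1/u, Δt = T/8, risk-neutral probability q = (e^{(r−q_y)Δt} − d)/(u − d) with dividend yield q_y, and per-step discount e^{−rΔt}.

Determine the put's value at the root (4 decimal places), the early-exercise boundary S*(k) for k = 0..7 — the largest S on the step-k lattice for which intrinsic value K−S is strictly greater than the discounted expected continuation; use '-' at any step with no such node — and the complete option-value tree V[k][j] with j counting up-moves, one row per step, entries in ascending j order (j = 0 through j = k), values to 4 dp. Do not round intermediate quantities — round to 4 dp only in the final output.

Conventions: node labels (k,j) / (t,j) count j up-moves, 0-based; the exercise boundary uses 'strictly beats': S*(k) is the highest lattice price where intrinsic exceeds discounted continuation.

Δt=0.15063, u=1.17613, d=0.85025, q=0.47389, disc=e^(-rΔt)=0.99115
k=8 terminal: V=max(K-S,0) → 67.6120 57.1646 42.7130 22.7225 0.0000 0.0000 0.0000 0.0000 0.0000
k=7: j=0 S=32.0589 intr=62.8111 cont=62.1067 V=62.8111[EX]; j=1 S=44.3463 intr=50.5237 cont=49.8709 V=50.5237[EX]; j=2 S=61.3433 intr=33.5267 cont=32.9455 V=33.5267[EX]; j=3 S=84.8547 intr=10.0153 cont=11.8487 V=11.8487[hold]; j=4 S=117.3776 intr=0.0000 cont=0.0000 V=0.0000[hold]; j=5 S=162.3657 intr=0.0000 cont=0.0000 V=0.0000[hold]; j=6 S=224.5967 intr=0.0000 cont=0.0000 V=0.0000[hold]; j=7 S=310.6794 intr=0.0000 cont=0.0000 V=0.0000[hold]  S*(7)=61.3433
k=6: j=0 S=37.7054 intr=57.1646 cont=56.4840 V=57.1646[EX]; j=1 S=52.1570 intr=42.7130 cont=42.0932 V=42.7130[EX]; j=2 S=72.1475 intr=22.7225 cont=23.0479 V=23.0479[hold]; j=3 S=99.8000 intr=0.0000 cont=6.1785 V=6.1785[hold]; j=4 S=138.0510 intr=0.0000 cont=0.0000 V=0.0000[hold]; j=5 S=190.9628 intr=0.0000 cont=0.0000 V=0.0000[hold]; j=6 S=264.1544 intr=0.0000 cont=0.0000 V=0.0000[hold]  S*(6)=52.1570
k=5: j=0 S=44.3463 intr=50.5237 cont=49.8709 V=50.5237[EX]; j=1 S=61.3433 intr=33.5267 cont=33.0984 V=33.5267[EX]; j=2 S=84.8547 intr=10.0153 cont=14.9204 V=14.9204[hold]; j=3 S=117.3776 intr=0.0000 cont=3.2218 V=3.2218[hold]; j=4 S=162.3657 intr=0.0000 cont=0.0000 V=0.0000[hold]; j=5 S=224.5967 intr=0.0000 cont=0.0000 V=0.0000[hold]  S*(5)=61.3433
k=4: j=0 S=52.1570 intr=42.7130 cont=42.0932 V=42.7130[EX]; j=1 S=72.1475 intr=22.7225 cont=24.4907 V=24.4907[hold]; j=2 S=99.8000 intr=0.0000 cont=9.2935 V=9.2935[hold]; j=3 S=138.0510 intr=0.0000 cont=1.6800 V=1.6800[hold]; j=4 S=190.9628 intr=0.0000 cont=0.0000 V=0.0000[hold]  S*(4)=52.1570
k=3: j=0 S=61.3433 intr=33.5267 cont=33.7761 V=33.7761[hold]; j=1 S=84.8547 intr=10.0153 cont=17.1359 V=17.1359[hold]; j=2 S=117.3776 intr=0.0000 cont=5.6352 V=5.6352[hold]; j=3 S=162.3657 intr=0.0000 cont=0.8760 V=0.8760[hold]  S*(3)=-
k=2: j=0 S=72.1475 intr=22.7225 cont=25.6613 V=25.6613[hold]; j=1 S=99.8000 intr=0.0000 cont=11.5824 V=11.5824[hold]; j=2 S=138.0510 intr=0.0000 cont=3.3500 V=3.3500[hold]  S*(2)=-
k=1: j=0 S=84.8547 intr=10.0153 cont=18.8214 V=18.8214[hold]; j=1 S=117.3776 intr=0.0000 cont=7.6132 V=7.6132[hold]  S*(1)=-
k=0: j=0 S=99.8000 intr=0.0000 cont=13.3904 V=13.3904[hold]  S*(0)=-

price = 13.3904
boundary = - - - - 52.1570 61.3433 52.1570 61.3433
tree:
13.3904
18.8214 7.6132
25.6613 11.5824 3.3500
33.7761 17.1359 5.6352 0.8760
42.7130 24.4907 9.2935 1.6800 0.0000
50.5237 33.5267 14.9204 3.2218 0.0000 0.0000
57.1646 42.7130 23.0479 6.1785 0.0000 0.0000 0.0000
62.8111 50.5237 33.5267 11.8487 0.0000 0.0000 0.0000 0.0000
67.6120 57.1646 42.7130 22.7225 0.0000 0.0000 0.0000 0.0000 0.0000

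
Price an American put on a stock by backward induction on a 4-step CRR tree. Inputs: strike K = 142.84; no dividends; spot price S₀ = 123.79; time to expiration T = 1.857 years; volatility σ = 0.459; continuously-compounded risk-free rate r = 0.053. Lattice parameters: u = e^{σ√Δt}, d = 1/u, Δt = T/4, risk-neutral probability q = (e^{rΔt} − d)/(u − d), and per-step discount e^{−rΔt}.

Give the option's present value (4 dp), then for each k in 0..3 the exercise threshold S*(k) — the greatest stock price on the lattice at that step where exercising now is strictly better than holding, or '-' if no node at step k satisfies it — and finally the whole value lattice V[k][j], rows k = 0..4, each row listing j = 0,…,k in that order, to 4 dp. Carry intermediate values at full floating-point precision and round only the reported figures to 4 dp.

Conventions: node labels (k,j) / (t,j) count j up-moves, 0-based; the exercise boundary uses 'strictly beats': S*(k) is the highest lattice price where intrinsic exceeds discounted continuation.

price = 37.3368
boundary = - - 66.2277 90.5446
tree:
37.3368
54.6461 19.1647
76.6123 31.9771 5.2564
94.3986 52.2954 10.0067 0.0000
107.4081 76.6123 19.0500 0.0000 0.0000

Δt=0.46425  u=1.36717  d=0.73144  q=0.46163  discount=0.97569
step 4 (expiry): payoffs max(K−S,0) = 107.4081 76.6123 19.0500 0.0000 0.0000
step 3: (k=3,j=0): S=48.4414, K−S=94.3986, hold=90.9268 ⇒ V=94.3986 exercise | (k=3,j=1): S=90.5446, K−S=52.2954, hold=48.8236 ⇒ V=52.2954 exercise | (k=3,j=2): S=169.2421, K−S=0.0000, hold=10.0067 ⇒ V=10.0067 continue | (k=3,j=3): S=316.3401, K−S=0.0000, hold=0.0000 ⇒ V=0.0000 continue  boundary S*=90.5446
step 2: (k=2,j=0): S=66.2277, K−S=76.6123, hold=73.1406 ⇒ V=76.6123 exercise | (k=2,j=1): S=123.7900, K−S=19.0500, hold=31.9771 ⇒ V=31.9771 continue | (k=2,j=2): S=231.3829, K−S=0.0000, hold=5.2564 ⇒ V=5.2564 continue  boundary S*=66.2277
step 1: (k=1,j=0): S=90.5446, K−S=52.2954, hold=54.6461 ⇒ V=54.6461 continue | (k=1,j=1): S=169.2421, K−S=0.0000, hold=19.1647 ⇒ V=19.1647 continue  boundary S*=-
step 0: (k=0,j=0): S=123.7900, K−S=19.0500, hold=37.3368 ⇒ V=37.3368 continue  boundary S*=-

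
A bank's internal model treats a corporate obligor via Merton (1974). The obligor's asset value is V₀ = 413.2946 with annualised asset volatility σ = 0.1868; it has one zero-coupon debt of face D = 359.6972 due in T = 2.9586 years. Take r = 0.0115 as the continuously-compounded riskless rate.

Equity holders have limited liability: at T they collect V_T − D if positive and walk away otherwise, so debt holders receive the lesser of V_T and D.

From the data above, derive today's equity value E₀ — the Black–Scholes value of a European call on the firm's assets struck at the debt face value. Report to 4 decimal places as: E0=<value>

Equity is a call on the firm's assets struck at D = 359.6972:
d₁ = [ln(V₀/D) + (r + σ²/2)T] / (σ√T)
   = [ln(413.2946/359.6972) + (0.0115 + 0.5·0.1868²)·2.9586] / (0.1868·√2.9586)
   = [0.138898 + 0.085643] / 0.321307 = 0.698837
d₂ = d₁ − σ√T = 0.698837 − 0.321307 = 0.377530
N(d₁) = 0.757673,  N(d₂) = 0.647110,  e^(−rT) = 0.966548
E₀ = V₀·N(d₁) − D·e^(−rT)·N(d₂)
   = 413.2946·0.757673 − 359.6972·0.966548·0.647110 = 88.164783

E0=88.1648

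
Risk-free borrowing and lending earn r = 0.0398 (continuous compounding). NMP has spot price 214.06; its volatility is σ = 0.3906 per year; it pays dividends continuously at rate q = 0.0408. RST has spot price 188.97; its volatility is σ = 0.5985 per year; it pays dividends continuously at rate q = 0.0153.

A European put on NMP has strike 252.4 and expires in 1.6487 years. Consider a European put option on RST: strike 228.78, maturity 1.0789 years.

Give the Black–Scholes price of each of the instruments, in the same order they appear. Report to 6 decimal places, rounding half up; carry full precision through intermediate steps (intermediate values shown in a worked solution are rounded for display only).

[NMP put K=252.4]
σ√T = 0.3906·√1.6487 = 0.501537
d₁ = (ln(S/K) + (r−q+σ²/2)T) / (σ√T) = (ln(214.06/252.4) + (0.0398−0.0408+0.3906²/2)·1.6487) / 0.501537 = (-0.164759 + 0.124121) / 0.501537 = -0.081026
d₂ = d₁ − σ√T = -0.081026 − 0.501537 = -0.582564
e^{−rT} = 0.936488
e^{−qT} = 0.934946
N(−d₁) = 0.532290,  N(−d₂) = 0.719906
price = K·e^{−rT}·N(−d₂) − S·e^{−qT}·N(−d₁) = 170.164023 − 106.529472 = 63.634551
[RST put K=228.78]
σ√T = 0.5985·√1.0789 = 0.621663
d₁ = (ln(S/K) + (r−q+σ²/2)T) / (σ√T) = (ln(188.97/228.78) + (0.0398−0.0153+0.5985²/2)·1.0789) / 0.621663 = (-0.191173 + 0.219665) / 0.621663 = 0.045833
d₂ = d₁ − σ√T = 0.045833 − 0.621663 = -0.575830
e^{−rT} = 0.957969
e^{−qT} = 0.983628
N(−d₁) = 0.481722,  N(−d₂) = 0.717635
price = K·e^{−rT}·N(−d₂) − S·e^{−qT}·N(−d₁) = 157.279766 − 89.540614 = 67.739151

price(NMP put K=252.4) = 63.634551
price(RST put K=228.78) = 67.739151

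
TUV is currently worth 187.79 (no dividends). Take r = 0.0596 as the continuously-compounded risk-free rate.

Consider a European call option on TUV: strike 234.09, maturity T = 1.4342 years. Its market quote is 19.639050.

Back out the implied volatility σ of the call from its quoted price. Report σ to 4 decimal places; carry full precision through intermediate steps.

sigma = 0.3285

At σ = 0.3285 the Black–Scholes value reproduces the quote:
σ√T = 0.3285·√1.4342 = 0.393405
d₁ = (ln(S/K) + (r+σ²/2)T) / (σ√T) = (ln(187.79/234.09) + (0.0596+0.3285²/2)·1.4342) / 0.393405 = (-0.220381 + 0.162862) / 0.393405 = -0.146208
d₂ = d₁ − σ√T = -0.146208 − 0.393405 = -0.539614
e^{−rT} = 0.918073
N(d₁) = 0.441878,  N(d₂) = 0.294732
V = S·N(d₁) − K·e^{−rT}·N(d₂) = 82.980355 − 63.341305 = 19.639050 (the quoted price), and the Black–Scholes price is strictly increasing in σ, so σ is unique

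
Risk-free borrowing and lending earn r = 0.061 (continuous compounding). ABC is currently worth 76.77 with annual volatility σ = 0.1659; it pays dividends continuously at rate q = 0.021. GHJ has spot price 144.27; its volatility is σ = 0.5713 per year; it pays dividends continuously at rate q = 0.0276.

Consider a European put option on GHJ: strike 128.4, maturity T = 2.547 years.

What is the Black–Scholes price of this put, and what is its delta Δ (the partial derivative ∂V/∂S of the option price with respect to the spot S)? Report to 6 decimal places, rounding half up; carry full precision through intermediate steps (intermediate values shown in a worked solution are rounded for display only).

price = 31.650737
Δ = -0.232287

σ√T = 0.5713·√2.547 = 0.911756
d₁ = (ln(S/K) + (r−q+σ²/2)T) / (σ√T) = (ln(144.27/128.4) + (0.061−0.0276+0.5713²/2)·2.547) / 0.911756 = (0.116536 + 0.500719) / 0.911756 = 0.676996
d₂ = d₁ − σ√T = 0.676996 − 0.911756 = -0.234760
e^{−rT} = 0.856101
e^{−qT} = 0.932117
N(−d₁) = 0.249204,  N(−d₂) = 0.592802
Put price V = K·e^{−rT}·N(−d₂) − S·e^{−qT}·N(−d₁) = 65.162832 − 33.512096 = 31.650737
Δ = −e^{−qT}·N(−d₁) = -0.232287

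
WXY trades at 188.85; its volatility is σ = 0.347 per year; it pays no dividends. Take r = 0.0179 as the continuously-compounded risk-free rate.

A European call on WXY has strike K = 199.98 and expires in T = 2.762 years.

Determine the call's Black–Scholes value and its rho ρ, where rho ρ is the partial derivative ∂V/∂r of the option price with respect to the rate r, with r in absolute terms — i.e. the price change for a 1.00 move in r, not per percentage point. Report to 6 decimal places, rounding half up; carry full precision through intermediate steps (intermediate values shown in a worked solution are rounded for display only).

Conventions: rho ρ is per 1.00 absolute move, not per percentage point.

price = 42.283667
ρ = 200.481057

σ√T = 0.347·√2.762 = 0.576689
d₁ = (ln(S/K) + (r+σ²/2)T) / (σ√T) = (ln(188.85/199.98) + (0.0179+0.347²/2)·2.762) / 0.576689 = (-0.057264 + 0.215725) / 0.576689 = 0.274776
d₂ = d₁ − σ√T = 0.274776 − 0.576689 = -0.301912
e^{−rT} = 0.951762
N(d₁) = 0.608256,  N(d₂) = 0.381359
Call price V = S·N(d₁) − K·e^{−rT}·N(d₂) = 114.869133 − 72.585466 = 42.283667
ρ = K·T·e^{−rT}·N(d₂) = 200.481057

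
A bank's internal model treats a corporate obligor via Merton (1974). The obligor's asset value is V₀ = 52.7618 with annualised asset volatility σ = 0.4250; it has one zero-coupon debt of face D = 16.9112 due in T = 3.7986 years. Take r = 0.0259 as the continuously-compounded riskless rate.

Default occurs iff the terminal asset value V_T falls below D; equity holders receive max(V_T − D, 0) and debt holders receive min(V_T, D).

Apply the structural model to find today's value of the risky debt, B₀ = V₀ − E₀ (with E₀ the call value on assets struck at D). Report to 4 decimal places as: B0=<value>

Equity is a call on the firm's assets struck at D = 16.9112:
d₁ = [ln(V₀/D) + (r + σ²/2)T] / (σ√T)
   = [ln(52.7618/16.9112) + (0.0259 + 0.5·0.4250²)·3.7986] / (0.4250·√3.7986)
   = [1.137811 + 0.441445] / 0.828325 = 1.906566
d₂ = d₁ − σ√T = 1.906566 − 0.828325 = 1.078241
N(d₁) = 0.971712,  N(d₂) = 0.859537,  e^(−rT) = 0.906301
E₀ = V₀·N(d₁) − D·e^(−rT)·N(d₂)
   = 52.7618·0.971712 − 16.9112·0.906301·0.859537 = 38.095441
B₀ = V₀ − E₀ = 52.7618 − 38.095441 = 14.666359

B0=14.6664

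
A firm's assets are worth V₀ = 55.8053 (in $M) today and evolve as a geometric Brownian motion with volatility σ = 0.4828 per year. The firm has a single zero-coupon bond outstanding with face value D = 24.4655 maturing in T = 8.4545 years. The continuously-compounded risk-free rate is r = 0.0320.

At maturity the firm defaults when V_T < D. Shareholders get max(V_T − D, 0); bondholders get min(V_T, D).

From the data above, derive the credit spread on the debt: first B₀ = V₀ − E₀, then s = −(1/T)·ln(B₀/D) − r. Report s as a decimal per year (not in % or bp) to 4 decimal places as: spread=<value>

With assets at 55.8053 and a single debt payment of 24.4655 at 8.4545 years:
d₁ = [ln(V₀/D) + (r + σ²/2)T] / (σ√T)
   = [ln(55.8053/24.4655) + (0.0320 + 0.5·0.4828²)·8.4545] / (0.4828·√8.4545)
   = [0.824605 + 1.255898] / 1.403819 = 1.482031
d₂ = d₁ − σ√T = 1.482031 − 1.403819 = 0.078211
N(d₁) = 0.930834,  N(d₂) = 0.531170,  e^(−rT) = 0.762964
E₀ = V₀·N(d₁) − D·e^(−rT)·N(d₂)
   = 55.8053·0.930834 − 24.4655·0.762964·0.531170 = 42.030486
B₀ = V₀ − E₀ = 55.8053 − 42.030486 = 13.774814
spread = −(1/T)·ln(B₀/D) − r = −(1/8.4545)·ln(13.774814/24.4655) − 0.0320 = 0.03594276

spread=0.0359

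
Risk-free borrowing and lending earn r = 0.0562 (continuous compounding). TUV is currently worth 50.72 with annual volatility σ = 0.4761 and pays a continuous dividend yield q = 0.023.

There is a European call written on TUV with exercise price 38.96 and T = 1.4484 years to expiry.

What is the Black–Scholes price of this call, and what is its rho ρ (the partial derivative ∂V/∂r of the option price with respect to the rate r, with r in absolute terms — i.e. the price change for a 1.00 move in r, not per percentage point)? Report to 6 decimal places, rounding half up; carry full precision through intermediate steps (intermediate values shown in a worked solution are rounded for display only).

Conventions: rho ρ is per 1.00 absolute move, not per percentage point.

price = 17.486702
ρ = 31.300438

σ√T = 0.4761·√1.4484 = 0.572984
d₁ = (ln(S/K) + (r−q+σ²/2)T) / (σ√T) = (ln(50.72/38.96) + (0.0562−0.023+0.4761²/2)·1.4484) / 0.572984 = (0.263785 + 0.212242) / 0.572984 = 0.830786
d₂ = d₁ − σ√T = 0.830786 − 0.572984 = 0.257802
e^{−rT} = 0.921825
e^{−qT} = 0.967236
N(d₁) = 0.796953,  N(d₂) = 0.601720
Call price V = S·e^{−qT}·N(d₁) − K·e^{−rT}·N(d₂) = 39.097057 − 21.610355 = 17.486702
ρ = K·T·e^{−rT}·N(d₂) = 31.300438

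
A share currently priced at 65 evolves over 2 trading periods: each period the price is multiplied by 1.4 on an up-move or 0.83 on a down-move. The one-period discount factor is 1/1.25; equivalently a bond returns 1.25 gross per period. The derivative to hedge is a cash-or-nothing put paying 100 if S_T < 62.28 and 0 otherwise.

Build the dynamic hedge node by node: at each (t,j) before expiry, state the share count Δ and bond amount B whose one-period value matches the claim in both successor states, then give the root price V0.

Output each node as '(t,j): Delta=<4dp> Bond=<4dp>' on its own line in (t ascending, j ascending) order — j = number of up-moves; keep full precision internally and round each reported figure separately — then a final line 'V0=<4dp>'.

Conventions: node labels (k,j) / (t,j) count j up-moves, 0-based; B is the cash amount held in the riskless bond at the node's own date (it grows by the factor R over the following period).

No-arbitrage ⇒ martingale measure with p* = (R−d)/(u−d) = 0.7368.
At maturity the claim pays: V(2,0)=100.0000, V(2,1)=0.0000, V(2,2)=0.0000
Node (1,0) S=53.9500: V=(p*·0.0000+(1−p*)·100.0000)/1.25=21.0526; Δ=(0.0000−100.0000)/(75.5300−44.7785)=-3.2519; B=V−Δ·S=196.4912
Node (1,1) S=91.0000: V=(p*·0.0000+(1−p*)·0.0000)/1.25=0.0000; Δ=(0.0000−0.0000)/(127.4000−75.5300)=0.0000; B=V−Δ·S=0.0000
Node (0,0) S=65.0000: V=(p*·0.0000+(1−p*)·21.0526)/1.25=4.4321; Δ=(0.0000−21.0526)/(91.0000−53.9500)=-0.5682; B=V−Δ·S=41.3666
Check: Δ(0,0)·S0 + B(0,0) = 4.4321 = V0.

(0,0): Delta=-0.5682 Bond=41.3666
(1,0): Delta=-3.2519 Bond=196.4912
(1,1): Delta=0.0000 Bond=0.0000
V0=4.4321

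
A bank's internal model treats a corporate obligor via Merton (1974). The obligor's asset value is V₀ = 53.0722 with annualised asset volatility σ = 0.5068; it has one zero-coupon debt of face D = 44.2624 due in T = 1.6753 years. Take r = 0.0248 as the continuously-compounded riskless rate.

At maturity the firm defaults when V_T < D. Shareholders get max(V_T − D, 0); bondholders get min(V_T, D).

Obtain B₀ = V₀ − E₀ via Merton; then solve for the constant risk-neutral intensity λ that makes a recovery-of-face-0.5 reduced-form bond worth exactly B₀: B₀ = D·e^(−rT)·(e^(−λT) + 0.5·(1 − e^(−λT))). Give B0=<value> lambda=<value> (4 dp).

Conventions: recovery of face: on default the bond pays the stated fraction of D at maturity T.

With assets at 53.0722 and a single debt payment of 44.2624 at 1.6753 years:
d₁ = [ln(V₀/D) + (r + σ²/2)T] / (σ√T)
   = [ln(53.0722/44.2624) + (0.0248 + 0.5·0.5068²)·1.6753] / (0.5068·√1.6753)
   = [0.181518 + 0.256695] / 0.655968 = 0.668039
d₂ = d₁ − σ√T = 0.668039 − 0.655968 = 0.012071
N(d₁) = 0.747946,  N(d₂) = 0.504815,  e^(−rT) = 0.959304
E₀ = V₀·N(d₁) − D·e^(−rT)·N(d₂)
   = 53.0722·0.747946 − 44.2624·0.959304·0.504815 = 18.260111
B₀ = V₀ − E₀ = 53.0722 − 18.260111 = 34.812089
e^(−λT) = (B₀·e^(rT)/D − 0.5)/(1 − 0.5) = (34.8121·1.042423/44.2624 − 0.5)/0.5 = 0.63971770
λ = −ln(0.63971770)/1.6753 = 0.266656

B0=34.8121 lambda=0.2667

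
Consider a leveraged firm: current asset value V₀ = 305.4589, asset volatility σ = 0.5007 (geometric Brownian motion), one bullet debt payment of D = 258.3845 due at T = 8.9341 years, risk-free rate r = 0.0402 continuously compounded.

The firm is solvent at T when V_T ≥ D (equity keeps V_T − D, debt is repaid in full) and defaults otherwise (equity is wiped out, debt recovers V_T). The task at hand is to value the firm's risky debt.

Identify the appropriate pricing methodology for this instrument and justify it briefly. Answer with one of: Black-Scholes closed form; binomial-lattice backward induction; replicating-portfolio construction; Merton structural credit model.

Key observation: the question is about default risk generated by asset-value dynamics against a debt face of 258.3845 — the structural framework prices exactly that.

framework: Merton structural credit model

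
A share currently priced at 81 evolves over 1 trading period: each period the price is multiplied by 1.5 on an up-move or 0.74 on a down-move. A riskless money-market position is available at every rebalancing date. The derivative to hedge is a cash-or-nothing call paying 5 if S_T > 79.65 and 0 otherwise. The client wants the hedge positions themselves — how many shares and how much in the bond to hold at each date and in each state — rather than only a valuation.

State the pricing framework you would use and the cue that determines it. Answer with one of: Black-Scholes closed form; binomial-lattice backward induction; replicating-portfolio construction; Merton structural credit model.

Key observation: the task asks for the hedge itself — share and bond holdings at every node of the 1-period tree on spot 81 with factors 1.5/0.74 — which is exactly what the replicating-portfolio construction produces.

framework: replicating-portfolio construction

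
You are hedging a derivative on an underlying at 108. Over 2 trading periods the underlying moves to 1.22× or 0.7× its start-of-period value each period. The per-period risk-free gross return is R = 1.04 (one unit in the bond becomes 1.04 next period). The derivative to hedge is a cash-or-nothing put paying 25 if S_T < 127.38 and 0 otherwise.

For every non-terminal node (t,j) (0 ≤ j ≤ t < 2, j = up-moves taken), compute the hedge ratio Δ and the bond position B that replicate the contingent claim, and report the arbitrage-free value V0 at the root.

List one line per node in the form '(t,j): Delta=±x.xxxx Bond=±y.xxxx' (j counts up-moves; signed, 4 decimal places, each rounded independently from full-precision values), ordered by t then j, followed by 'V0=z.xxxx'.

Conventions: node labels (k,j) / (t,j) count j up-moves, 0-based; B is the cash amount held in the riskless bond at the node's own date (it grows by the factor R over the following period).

The replicating-portfolio and risk-neutral prices coincide; use p* = (1.04−0.7)/(1.22−0.7) = 0.6538 for the latter.
Payoffs at expiry: V(2,0)=25.0000, V(2,1)=25.0000, V(2,2)=0.0000
  t=1,j=0: stock 75.6000 → up 92.2320 (V=25.0000), down 52.9200 (V=25.0000). Price 24.0385; hedge Δ=0.0000, bond B=24.0385.
  t=1,j=1: stock 131.7600 → up 160.7472 (V=0.0000), down 92.2320 (V=25.0000). Price 8.3210; hedge Δ=-0.3649, bond B=56.3979.
  t=0,j=0: stock 108.0000 → up 131.7600 (V=8.3210), down 75.6000 (V=24.0385). Price 13.2324; hedge Δ=-0.2799, bond B=43.4582.
Sanity check at the root: Δ(0,0)·S0 + B(0,0) reproduces V0 = 13.2324.

(0,0): Delta=-0.2799 Bond=43.4582
(1,0): Delta=0.0000 Bond=24.0385
(1,1): Delta=-0.3649 Bond=56.3979
V0=13.2324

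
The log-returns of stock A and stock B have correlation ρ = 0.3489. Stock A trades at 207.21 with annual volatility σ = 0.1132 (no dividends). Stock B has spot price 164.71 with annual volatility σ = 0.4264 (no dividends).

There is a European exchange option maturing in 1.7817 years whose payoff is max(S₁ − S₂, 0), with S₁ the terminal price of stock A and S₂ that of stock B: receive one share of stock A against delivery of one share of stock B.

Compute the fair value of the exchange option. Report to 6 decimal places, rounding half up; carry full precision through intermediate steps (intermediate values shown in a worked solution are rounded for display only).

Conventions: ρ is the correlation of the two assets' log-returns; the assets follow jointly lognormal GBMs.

exchange price = 63.957435

σ_eff = √(σ₁² + σ₂² − 2ρσ₁σ₂) = √(0.1132² + 0.4264² − 2·0.3489·0.1132·0.4264) = 0.401185
d₁ = (ln(S₁/S₂) + (q₂ − q₁ + σ_eff²/2)T) / (σ_eff√T) = (ln(207.21/164.71) + (0.0 − 0.0 + 0.080475)·1.7817) / 0.535503 = 0.696407
d₂ = d₁ − σ_eff√T = 0.696407 − 0.535503 = 0.160904
N(d₁) = 0.756913,  N(d₂) = 0.563915
V = S₁·e^{−q₁T}·N(d₁) − S₂·e^{−q₂T}·N(d₂) = 156.839955 − 92.882521 = 63.957435
Key observation: the rate r is irrelevant here: denominating values in stock B turns the exchange into a ratio option on S₁/S₂, and discounting at r drops out.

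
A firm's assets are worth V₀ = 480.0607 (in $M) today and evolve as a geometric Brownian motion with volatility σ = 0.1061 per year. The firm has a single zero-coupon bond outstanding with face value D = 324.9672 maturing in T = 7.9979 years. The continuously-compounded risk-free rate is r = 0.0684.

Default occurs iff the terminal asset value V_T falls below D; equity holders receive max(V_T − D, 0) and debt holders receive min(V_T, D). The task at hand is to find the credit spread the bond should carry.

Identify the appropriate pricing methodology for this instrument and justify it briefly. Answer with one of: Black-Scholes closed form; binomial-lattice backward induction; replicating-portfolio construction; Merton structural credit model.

framework: Merton structural credit model

Key observation: a levered firm with one bullet debt due at 7.9979 years is the canonical structural-credit setup: equity is a call on the firm's assets struck at the face value.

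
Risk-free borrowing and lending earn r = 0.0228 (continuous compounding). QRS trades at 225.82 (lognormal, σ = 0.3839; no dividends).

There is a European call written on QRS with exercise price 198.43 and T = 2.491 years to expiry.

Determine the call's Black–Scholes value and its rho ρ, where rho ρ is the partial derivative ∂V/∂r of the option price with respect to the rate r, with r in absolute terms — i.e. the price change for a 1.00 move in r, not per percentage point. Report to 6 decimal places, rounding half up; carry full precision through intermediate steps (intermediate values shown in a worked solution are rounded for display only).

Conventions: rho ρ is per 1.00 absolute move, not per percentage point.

price = 70.595026
ρ = 234.278918

σ√T = 0.3839·√2.491 = 0.605906
d₁ = (ln(S/K) + (r+σ²/2)T) / (σ√T) = (ln(225.82/198.43) + (0.0228+0.3839²/2)·2.491) / 0.605906 = (0.129302 + 0.240356) / 0.605906 = 0.610091
d₂ = d₁ − σ√T = 0.610091 − 0.605906 = 0.004185
e^{−rT} = 0.944788
N(d₁) = 0.729099,  N(d₂) = 0.501670
Call price V = S·N(d₁) − K·e^{−rT}·N(d₂) = 164.645174 − 94.050148 = 70.595026
ρ = K·T·e^{−rT}·N(d₂) = 234.278918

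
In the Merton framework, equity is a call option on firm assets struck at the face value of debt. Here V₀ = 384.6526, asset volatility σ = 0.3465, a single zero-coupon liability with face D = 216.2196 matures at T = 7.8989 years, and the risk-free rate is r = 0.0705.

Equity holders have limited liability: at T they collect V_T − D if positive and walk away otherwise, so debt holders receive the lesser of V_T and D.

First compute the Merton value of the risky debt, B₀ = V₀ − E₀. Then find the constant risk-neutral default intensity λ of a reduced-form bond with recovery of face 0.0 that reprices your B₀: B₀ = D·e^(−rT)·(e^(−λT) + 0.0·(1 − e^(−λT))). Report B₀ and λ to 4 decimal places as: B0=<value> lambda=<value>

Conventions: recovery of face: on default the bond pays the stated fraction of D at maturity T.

Equity is a call on the firm's assets struck at D = 216.2196:
d₁ = [ln(V₀/D) + (r + σ²/2)T] / (σ√T)
   = [ln(384.6526/216.2196) + (0.0705 + 0.5·0.3465²)·7.8989] / (0.3465·√7.8989)
   = [0.576046 + 1.031052] / 0.973838 = 1.650273
d₂ = d₁ − σ√T = 1.650273 − 0.973838 = 0.676436
N(d₁) = 0.950556,  N(d₂) = 0.750618,  e^(−rT) = 0.572998
E₀ = V₀·N(d₁) − D·e^(−rT)·N(d₂)
   = 384.6526·0.950556 − 216.2196·0.572998·0.750618 = 272.637353
B₀ = V₀ − E₀ = 384.6526 − 272.637353 = 112.015247
e^(−λT) = (B₀·e^(rT)/D − 0)/(1 − 0) = (112.0152·1.745206/216.2196 − 0)/1 = 0.90412511
λ = −ln(0.90412511)/7.8989 = 0.012760

B0=112.0152 lambda=0.0128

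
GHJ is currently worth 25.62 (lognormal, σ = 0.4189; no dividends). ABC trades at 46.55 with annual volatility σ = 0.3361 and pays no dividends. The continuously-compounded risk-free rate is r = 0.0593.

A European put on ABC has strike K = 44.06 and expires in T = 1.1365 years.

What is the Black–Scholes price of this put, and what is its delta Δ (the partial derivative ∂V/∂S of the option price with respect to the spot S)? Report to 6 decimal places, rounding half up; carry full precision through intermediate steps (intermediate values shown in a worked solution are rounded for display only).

price = 3.912517
Δ = -0.301297

σ√T = 0.3361·√1.1365 = 0.358305
d₁ = (ln(S/K) + (r+σ²/2)T) / (σ√T) = (ln(46.55/44.06) + (0.0593+0.3361²/2)·1.1365) / 0.358305 = (0.054975 + 0.131586) / 0.358305 = 0.520675
d₂ = d₁ − σ√T = 0.520675 − 0.358305 = 0.162369
e^{−rT} = 0.934826
N(−d₁) = 0.301297,  N(−d₂) = 0.435508
Put price V = K·e^{−rT}·N(−d₂) − S·N(−d₁) = 17.937881 − 14.025364 = 3.912517
Δ = −N(−d₁) = -0.301297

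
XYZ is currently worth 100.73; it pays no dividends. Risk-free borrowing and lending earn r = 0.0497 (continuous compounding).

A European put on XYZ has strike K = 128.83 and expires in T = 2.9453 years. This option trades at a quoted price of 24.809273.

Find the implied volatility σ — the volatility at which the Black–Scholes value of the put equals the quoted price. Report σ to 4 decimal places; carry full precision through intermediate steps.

sigma = 0.2652

At σ = 0.2652 the Black–Scholes value reproduces the quote:
σ√T = 0.2652·√2.9453 = 0.455133
d₁ = (ln(S/K) + (r+σ²/2)T) / (σ√T) = (ln(100.73/128.83) + (0.0497+0.2652²/2)·2.9453) / 0.455133 = (-0.246050 + 0.249954) / 0.455133 = 0.008579
d₂ = d₁ − σ√T = 0.008579 − 0.455133 = -0.446554
e^{−rT} = 0.863828
N(−d₁) = 0.496578,  N(−d₂) = 0.672402
V = K·e^{−rT}·N(−d₂) − S·N(−d₁) = 74.829544 − 50.020271 = 24.809273 (the quoted price), and the Black–Scholes price is strictly increasing in σ, so σ is unique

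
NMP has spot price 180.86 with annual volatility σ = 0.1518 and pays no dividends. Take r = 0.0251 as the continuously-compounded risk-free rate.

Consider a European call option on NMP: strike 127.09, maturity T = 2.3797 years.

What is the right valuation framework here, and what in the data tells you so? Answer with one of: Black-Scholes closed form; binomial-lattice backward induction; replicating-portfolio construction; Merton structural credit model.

Key observation: the strike-127.09 call on NMP is European-exercise on a continuously-modelled lognormal underlying, so its value is a single closed-form evaluation.

framework: Black-Scholes closed form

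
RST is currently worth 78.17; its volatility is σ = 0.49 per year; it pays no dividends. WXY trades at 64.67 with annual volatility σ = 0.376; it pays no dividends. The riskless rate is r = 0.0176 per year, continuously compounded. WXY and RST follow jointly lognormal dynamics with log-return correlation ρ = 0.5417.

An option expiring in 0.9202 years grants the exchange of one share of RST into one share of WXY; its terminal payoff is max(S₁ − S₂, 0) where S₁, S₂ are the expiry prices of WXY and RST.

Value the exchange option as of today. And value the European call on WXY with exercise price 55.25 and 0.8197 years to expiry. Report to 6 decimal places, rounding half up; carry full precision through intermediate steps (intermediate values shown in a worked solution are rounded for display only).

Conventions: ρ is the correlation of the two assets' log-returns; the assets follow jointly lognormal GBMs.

σ_eff = √(σ₁² + σ₂² − 2ρσ₁σ₂) = √(0.376² + 0.49² − 2·0.5417·0.376·0.49) = 0.426463
d₁ = (ln(S₁/S₂) + (q₂ − q₁ + σ_eff²/2)T) / (σ_eff√T) = (ln(64.67/78.17) + (0.0 − 0.0 + 0.090935)·0.9202) / 0.409093 = -0.258890
d₂ = d₁ − σ_eff√T = -0.258890 − 0.409093 = -0.667983
N(d₁) = 0.397860,  N(d₂) = 0.252072
V = S₁·e^{−q₁T}·N(d₁) − S₂·e^{−q₂T}·N(d₂) = 25.729618 − 19.704493 = 6.025126
[vanilla: WXY call K=55.25]
σ√T = 0.376·√0.8197 = 0.340420
d₁ = (ln(S/K) + (r+σ²/2)T) / (σ√T) = (ln(64.67/55.25) + (0.0176+0.376²/2)·0.8197) / 0.340420 = (0.157429 + 0.072370) / 0.340420 = 0.675044
d₂ = d₁ − σ√T = 0.675044 − 0.340420 = 0.334624
e^{−rT} = 0.985677
N(d₁) = 0.750176,  N(d₂) = 0.631046
price = S·N(d₁) − K·e^{−rT}·N(d₂) = 48.513897 − 34.365895 = 14.148002

exchange price = 6.025126
price(WXY call K=55.25) = 14.148002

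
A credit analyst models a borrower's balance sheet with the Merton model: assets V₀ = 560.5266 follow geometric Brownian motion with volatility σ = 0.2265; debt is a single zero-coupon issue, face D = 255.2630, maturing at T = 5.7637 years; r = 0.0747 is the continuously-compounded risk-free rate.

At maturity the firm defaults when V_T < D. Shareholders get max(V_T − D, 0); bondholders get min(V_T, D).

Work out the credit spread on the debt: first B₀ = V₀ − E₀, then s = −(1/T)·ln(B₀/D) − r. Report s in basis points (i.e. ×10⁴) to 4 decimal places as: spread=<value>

Work the structural quantities from V₀ = 560.5266 against face 255.2630:
d₁ = [ln(V₀/D) + (r + σ²/2)T] / (σ√T)
   = [ln(560.5266/255.2630) + (0.0747 + 0.5·0.2265²)·5.7637] / (0.2265·√5.7637)
   = [0.786582 + 0.578394] / 0.543775 = 2.510187
d₂ = d₁ − σ√T = 2.510187 − 0.543775 = 1.966413
N(d₁) = 0.993967,  N(d₂) = 0.975375,  e^(−rT) = 0.650152
E₀ = V₀·N(d₁) − D·e^(−rT)·N(d₂)
   = 560.5266·0.993967 − 255.2630·0.650152·0.975375 = 395.271716
B₀ = V₀ − E₀ = 560.5266 − 395.271716 = 165.254884
spread = −(1/T)·ln(B₀/D) − r = −(1/5.7637)·ln(165.254884/255.2630) − 0.0747 = 0.00073858
in basis points: 0.00073858 × 10⁴ = 7.3858 bp

spread=7.3858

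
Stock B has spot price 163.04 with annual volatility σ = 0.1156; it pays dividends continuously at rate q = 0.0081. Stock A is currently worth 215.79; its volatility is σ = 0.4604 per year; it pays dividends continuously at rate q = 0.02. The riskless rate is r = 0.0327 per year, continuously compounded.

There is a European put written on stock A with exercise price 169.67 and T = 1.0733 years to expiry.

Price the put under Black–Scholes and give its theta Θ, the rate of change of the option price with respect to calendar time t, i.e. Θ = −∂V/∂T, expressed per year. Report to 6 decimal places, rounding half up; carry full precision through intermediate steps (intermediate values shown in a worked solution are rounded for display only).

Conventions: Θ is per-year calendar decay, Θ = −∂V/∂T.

σ√T = 0.4604·√1.0733 = 0.476975
d₁ = (ln(S/K) + (r−q+σ²/2)T) / (σ√T) = (ln(215.79/169.67) + (0.0327−0.02+0.4604²/2)·1.0733) / 0.476975 = (0.240450 + 0.127384) / 0.476975 = 0.771180
d₂ = d₁ − σ√T = 0.771180 − 0.476975 = 0.294205
e^{−rT} = 0.965512
e^{−qT} = 0.978763
N(−d₁) = 0.220300,  N(−d₂) = 0.384301
Put price V = K·e^{−rT}·N(−d₂) − S·e^{−qT}·N(−d₁) = 62.955510 − 46.528955 = 16.426555
φ(d₁) = (1/√(2π))·e^{−d₁²/2} = 0.296325
Θ = −S·e^{−qT}·φ(d₁)·σ/(2√T) − q·S·e^{−qT}·N(−d₁) + r·K·e^{−rT}·N(−d₂) = −13.906632 − 0.930579 + 2.058645 = -12.778566

price = 16.426555
Θ = -12.778566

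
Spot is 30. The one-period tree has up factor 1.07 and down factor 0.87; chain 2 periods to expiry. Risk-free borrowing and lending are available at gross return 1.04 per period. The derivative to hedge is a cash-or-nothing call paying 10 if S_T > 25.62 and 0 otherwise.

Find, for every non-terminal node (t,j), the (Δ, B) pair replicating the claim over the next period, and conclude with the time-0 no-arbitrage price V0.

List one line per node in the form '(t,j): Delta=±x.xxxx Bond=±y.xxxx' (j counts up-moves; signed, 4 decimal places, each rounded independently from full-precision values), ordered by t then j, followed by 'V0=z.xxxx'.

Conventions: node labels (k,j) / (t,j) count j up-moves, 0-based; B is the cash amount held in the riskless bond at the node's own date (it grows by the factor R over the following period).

Since d<R<u, set p* = (R−d)/(u−d) = 0.8500; price each node as the discounted p*-expectation of its children.
At maturity the claim pays: V(2,0)=0.0000, V(2,1)=10.0000, V(2,2)=10.0000
(1,0): S=26.1000. Δ = (V_up−V_dn)/(S_up−S_dn) = (10.0000−0.0000)/(27.9270−22.7070) = 1.9157. V = [p*·10.0000 + (1−p*)·0.0000]/1.04 = 8.1731. B = V − Δ·S = -41.8269.
(1,1): S=32.1000. Δ = (V_up−V_dn)/(S_up−S_dn) = (10.0000−10.0000)/(34.3470−27.9270) = 0.0000. V = [p*·10.0000 + (1−p*)·10.0000]/1.04 = 9.6154. B = V − Δ·S = 9.6154.
(0,0): S=30.0000. Δ = (V_up−V_dn)/(S_up−S_dn) = (9.6154−8.1731)/(32.1000−26.1000) = 0.2404. V = [p*·9.6154 + (1−p*)·8.1731]/1.04 = 9.0375. B = V − Δ·S = 1.8260.
Verification: the root portfolio costs Δ(0,0)·S0 + B(0,0) = 9.0375, matching V0.

(0,0): Delta=0.2404 Bond=1.8260
(1,0): Delta=1.9157 Bond=-41.8269
(1,1): Delta=0.0000 Bond=9.6154
V0=9.0375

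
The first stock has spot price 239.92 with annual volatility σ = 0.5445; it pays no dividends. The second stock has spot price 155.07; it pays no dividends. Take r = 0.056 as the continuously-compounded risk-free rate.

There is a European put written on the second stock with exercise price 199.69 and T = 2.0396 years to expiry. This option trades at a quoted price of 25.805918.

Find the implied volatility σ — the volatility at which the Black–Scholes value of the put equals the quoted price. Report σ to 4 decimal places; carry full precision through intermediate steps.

sigma = 0.1106

At σ = 0.1106 the Black–Scholes value reproduces the quote:
σ√T = 0.1106·√2.0396 = 0.157953
d₁ = (ln(S/K) + (r+σ²/2)T) / (σ√T) = (ln(155.07/199.69) + (0.056+0.1106²/2)·2.0396) / 0.157953 = (-0.252890 + 0.126692) / 0.157953 = -0.798956
d₂ = d₁ − σ√T = -0.798956 − 0.157953 = -0.956909
e^{−rT} = 0.892064
N(−d₁) = 0.787842,  N(−d₂) = 0.830693
V = K·e^{−rT}·N(−d₂) − S·N(−d₁) = 147.976569 − 122.170651 = 25.805918 (the quoted price), and the Black–Scholes price is strictly increasing in σ, so σ is unique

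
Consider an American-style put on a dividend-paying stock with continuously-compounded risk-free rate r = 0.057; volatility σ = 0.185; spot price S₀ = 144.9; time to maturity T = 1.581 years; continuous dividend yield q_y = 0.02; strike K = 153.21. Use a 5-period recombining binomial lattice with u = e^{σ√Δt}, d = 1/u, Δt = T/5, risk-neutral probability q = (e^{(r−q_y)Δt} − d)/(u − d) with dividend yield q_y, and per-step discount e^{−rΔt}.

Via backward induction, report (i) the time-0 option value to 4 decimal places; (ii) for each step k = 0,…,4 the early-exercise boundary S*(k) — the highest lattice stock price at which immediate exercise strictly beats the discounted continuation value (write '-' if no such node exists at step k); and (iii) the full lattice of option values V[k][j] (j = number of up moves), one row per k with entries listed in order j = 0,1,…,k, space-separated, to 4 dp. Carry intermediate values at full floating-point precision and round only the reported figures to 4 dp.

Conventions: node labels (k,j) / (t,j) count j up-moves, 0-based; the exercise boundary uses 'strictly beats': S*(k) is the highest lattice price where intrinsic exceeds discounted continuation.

price = 14.3752
boundary = - - 117.6821 130.5838 117.6821
tree:
14.3752
23.1253 7.1233
35.5279 12.9405 2.2187
47.1550 22.6262 4.8114 0.0000
57.6333 35.5279 10.4338 0.0000 0.0000
67.0763 47.1550 22.6262 0.0000 0.0000 0.0000

Δt=0.31620, u=1.10963, d=0.90120, q=0.53048, disc=e^(-rΔt)=0.98214
k=5 terminal: V=max(K-S,0) → 67.0763 47.1550 22.6262 0.0000 0.0000 0.0000
k=4: j=0 S=95.5767 intr=57.6333 cont=55.4991 V=57.6333[EX]; j=1 S=117.6821 intr=35.5279 cont=33.5332 V=35.5279[EX]; j=2 S=144.9000 intr=8.3100 cont=10.4338 V=10.4338[hold]; j=3 S=178.4130 intr=0.0000 cont=0.0000 V=0.0000[hold]; j=4 S=219.6770 intr=0.0000 cont=0.0000 V=0.0000[hold]  S*(4)=117.6821
k=3: j=0 S=106.0550 intr=47.1550 cont=45.0869 V=47.1550[EX]; j=1 S=130.5838 intr=22.6262 cont=21.8193 V=22.6262[EX]; j=2 S=160.7857 intr=0.0000 cont=4.8114 V=4.8114[hold]; j=3 S=197.9728 intr=0.0000 cont=0.0000 V=0.0000[hold]  S*(3)=130.5838
k=2: j=0 S=117.6821 intr=35.5279 cont=33.5332 V=35.5279[EX]; j=1 S=144.9000 intr=8.3100 cont=12.9405 V=12.9405[hold]; j=2 S=178.4130 intr=0.0000 cont=2.2187 V=2.2187[hold]  S*(2)=117.6821
k=1: j=0 S=130.5838 intr=22.6262 cont=23.1253 V=23.1253[hold]; j=1 S=160.7857 intr=0.0000 cont=7.1233 V=7.1233[hold]  S*(1)=-
k=0: j=0 S=144.9000 intr=8.3100 cont=14.3752 V=14.3752[hold]  S*(0)=-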